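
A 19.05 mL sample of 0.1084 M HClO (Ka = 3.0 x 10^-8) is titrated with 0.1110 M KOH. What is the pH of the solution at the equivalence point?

10.13

n(HClO) = 0.1084 x 0.01905 = 0.002065 mol; V(KOH) at equivalence = 0.002065/0.1110 = 0.01860 L.
At equivalence all the acid is converted to ClO-; total volume = 0.01905 + 0.01860 = 0.03765 L, so [ClO-] = 0.002065/0.03765 = 0.05484 M.
Kb = Kw/Ka = 1.0e-14 / 3.0 x 10^-8 = 3.33e-7.
[OH^-] = sqrt(Kb x [ClO-]) = sqrt(3.33e-7 x 0.05484) = 0.000135 M.
pOH = 3.87, so pH = 14.00 - 3.87 = 10.13.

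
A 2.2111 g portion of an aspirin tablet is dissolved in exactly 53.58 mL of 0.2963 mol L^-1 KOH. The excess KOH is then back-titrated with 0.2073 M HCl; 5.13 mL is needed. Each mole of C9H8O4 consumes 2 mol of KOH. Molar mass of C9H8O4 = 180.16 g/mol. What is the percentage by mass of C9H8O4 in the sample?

60.3%

Total n(KOH) added = 0.2963 x 0.05358 = 0.01588 mol.
n(HCl) used = 0.2073 x 0.005130 = 0.001063 mol, which equals the excess n(KOH).
So n(KOH) consumed by the sample = 0.01588 - 0.001063 = 0.01481 mol.
n(C9H8O4) = 0.01481 / 2 = 0.007406 mol.
mass C9H8O4 = 0.007406 x 180.16 = 1.334 g, so %C9H8O4 = 1.334/2.2111 x 100 = 60.3%.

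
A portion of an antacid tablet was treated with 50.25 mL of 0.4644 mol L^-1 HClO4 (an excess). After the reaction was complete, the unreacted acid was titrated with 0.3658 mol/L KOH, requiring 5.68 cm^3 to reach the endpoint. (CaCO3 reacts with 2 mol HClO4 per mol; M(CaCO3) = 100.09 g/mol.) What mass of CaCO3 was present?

1.06 g

Total n(HClO4) added = 0.4644 x 0.05025 = 0.02334 mol.
n(KOH) used = 0.3658 x 0.005680 = 0.002078 mol, which equals the excess n(HClO4).
So n(HClO4) consumed by the sample = 0.02334 - 0.002078 = 0.02126 mol.
n(CaCO3) = 0.02126 / 2 = 0.01063 mol.
mass = 0.01063 mol x 100.09 g/mol = 1.06 g.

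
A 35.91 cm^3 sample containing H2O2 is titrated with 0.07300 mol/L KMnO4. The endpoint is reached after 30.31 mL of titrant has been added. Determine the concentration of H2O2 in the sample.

0.154 M

n(KMnO4) = 0.07300 x 0.03031 = 0.002213 mol.
From the balanced equation, 2 mol KMnO4 reacts with 5 mol H2O2, so n(H2O2) = 0.002213 x 5/2 = 0.005532 mol.
[H2O2] = 0.005532 / 0.03591 L = 0.154 M.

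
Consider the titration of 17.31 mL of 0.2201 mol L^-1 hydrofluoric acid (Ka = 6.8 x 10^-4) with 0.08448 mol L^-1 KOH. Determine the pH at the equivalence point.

7.98

n(HF) = 0.2201 x 0.01731 = 0.003810 mol; V(KOH) at equivalence = 0.003810/0.08448 = 0.04510 L.
At equivalence all the acid is converted to F-; total volume = 0.01731 + 0.04510 = 0.06241 L, so [F-] = 0.003810/0.06241 = 0.06105 M.
Kb = Kw/Ka = 1.0e-14 / 6.8 x 10^-4 = 1.47e-11.
[OH^-] = sqrt(Kb x [F-]) = sqrt(1.47e-11 x 0.06105) = 9.48e-7 M.
pOH = 6.02, so pH = 14.00 - 6.02 = 7.98.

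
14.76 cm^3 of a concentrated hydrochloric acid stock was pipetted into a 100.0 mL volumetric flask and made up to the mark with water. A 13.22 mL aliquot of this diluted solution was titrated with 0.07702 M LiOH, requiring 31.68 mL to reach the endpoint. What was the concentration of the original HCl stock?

1.25 M

n(LiOH) = 0.07702 x 0.03168 = 0.002440 mol.
n(HCl) in the aliquot = 0.002440 mol.
[diluted HCl] = 0.002440 / 0.01322 = 0.1846 M.
Dilution factor = 100.0/14.76 = 6.775, so [stock] = 0.1846 x 6.775 = 1.25 M.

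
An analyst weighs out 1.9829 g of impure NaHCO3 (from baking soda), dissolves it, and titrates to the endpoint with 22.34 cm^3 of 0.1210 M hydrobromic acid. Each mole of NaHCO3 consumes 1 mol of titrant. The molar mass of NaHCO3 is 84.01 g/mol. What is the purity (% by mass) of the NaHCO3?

11.5%

n(HBr) = 0.1210 x 0.02234 = 0.002703 mol.
n(NaHCO3) = 0.002703 / 1 = 0.002703 mol.
mass of NaHCO3 = 0.002703 x 84.01 = 0.2271 g.
% purity = 0.2271 / 1.9829 x 100 = 11.5%.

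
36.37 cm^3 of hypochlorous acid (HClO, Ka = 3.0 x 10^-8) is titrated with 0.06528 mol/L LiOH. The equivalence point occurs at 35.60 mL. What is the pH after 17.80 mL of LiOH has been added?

7.52

17.80 mL is exactly half the equivalence volume (35.60/2), i.e. the half-equivalence point.
There, n(HA) = n(A^-), so pH = pKa = -log(3.0 x 10^-8) = 7.52.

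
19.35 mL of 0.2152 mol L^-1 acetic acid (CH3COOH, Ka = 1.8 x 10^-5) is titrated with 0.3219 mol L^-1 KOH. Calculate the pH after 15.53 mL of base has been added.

n(acid) = 0.2152 x 0.01935 = 0.004164 mol; n(KOH) added = 0.3219 x 0.01553 = 0.004999 mol.
Base is in excess by 0.004999 - 0.004164 = 0.0008350 mol in a total volume of 0.03488 L.
[OH^-] = 0.0008350/0.03488 = 0.02394 M, so pOH = 1.62 and pH = 14.00 - 1.62 = 12.38.

12.38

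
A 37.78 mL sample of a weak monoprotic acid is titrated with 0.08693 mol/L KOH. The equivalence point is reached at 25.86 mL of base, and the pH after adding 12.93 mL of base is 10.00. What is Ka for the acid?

12.93 mL is half of the equivalence volume, so this is the half-equivalence point where [HA] = [A^-].
At half-equivalence pH = pKa, so pKa = 10.00.
Ka = 10^(-10.00) = 1.0 x 10^-10.

1.0 x 10^-10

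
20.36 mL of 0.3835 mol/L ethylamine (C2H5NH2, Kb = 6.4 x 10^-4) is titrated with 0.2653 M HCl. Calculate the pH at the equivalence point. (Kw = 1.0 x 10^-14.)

5.81

n(C2H5NH2) = 0.3835 x 0.02036 = 0.007808 mol; V(HCl) at equivalence = 0.007808/0.2653 = 0.02943 L.
At equivalence the base is fully converted to C2H5NH3+; total volume = 0.04979 L, so [C2H5NH3+] = 0.007808/0.04979 = 0.1568 M.
Ka(C2H5NH3+) = Kw/Kb = 1.0e-14 / 6.4 x 10^-4 = 1.56e-11.
[H^+] = sqrt(Ka x [C2H5NH3+]) = sqrt(1.56e-11 x 0.1568) = 1.57e-6 M.
pH = -log(1.57e-6) = 5.81.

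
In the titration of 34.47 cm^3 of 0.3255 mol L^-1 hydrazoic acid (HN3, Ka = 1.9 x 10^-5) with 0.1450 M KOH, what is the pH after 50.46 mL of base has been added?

4.99

Initial n(HN3) = 0.3255 x 0.03447 = 0.01122 mol.
n(KOH) added = 0.1450 x 0.05046 = 0.007317 mol, converting that many moles of HN3 to N3-.
Remaining n(HN3) = 0.003903 mol; n(N3-) = 0.007317 mol.
By Henderson-Hasselbalch, pH = pKa + log([A^-]/[HA]) = 4.72 + log(0.007317/0.003903) = 4.72 + (+0.27) = 4.99.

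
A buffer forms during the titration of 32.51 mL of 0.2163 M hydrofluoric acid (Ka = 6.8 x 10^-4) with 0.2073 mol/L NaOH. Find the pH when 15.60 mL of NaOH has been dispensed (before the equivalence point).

Initial n(HF) = 0.2163 x 0.03251 = 0.007032 mol.
n(NaOH) added = 0.2073 x 0.01560 = 0.003234 mol, converting that many moles of HF to F-.
Remaining n(HF) = 0.003798 mol; n(F-) = 0.003234 mol.
By Henderson-Hasselbalch, pH = pKa + log([A^-]/[HA]) = 3.17 + log(0.003234/0.003798) = 3.17 + (-0.07) = 3.10.

3.10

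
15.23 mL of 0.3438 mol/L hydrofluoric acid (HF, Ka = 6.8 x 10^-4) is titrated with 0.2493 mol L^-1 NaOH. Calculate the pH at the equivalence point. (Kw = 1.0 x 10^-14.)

n(HF) = 0.3438 x 0.01523 = 0.005236 mol; V(NaOH) at equivalence = 0.005236/0.2493 = 0.02100 L.
At equivalence all the acid is converted to F-; total volume = 0.01523 + 0.02100 = 0.03623 L, so [F-] = 0.005236/0.03623 = 0.1445 M.
Kb = Kw/Ka = 1.0e-14 / 6.8 x 10^-4 = 1.47e-11.
[OH^-] = sqrt(Kb x [F-]) = sqrt(1.47e-11 x 0.1445) = 1.46e-6 M.
pOH = 5.84, so pH = 14.00 - 5.84 = 8.16.

8.16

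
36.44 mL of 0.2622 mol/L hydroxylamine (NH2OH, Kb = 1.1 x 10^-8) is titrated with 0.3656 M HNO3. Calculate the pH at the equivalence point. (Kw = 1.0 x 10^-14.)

3.43

n(NH2OH) = 0.2622 x 0.03644 = 0.009555 mol; V(HNO3) at equivalence = 0.009555/0.3656 = 0.02613 L.
At equivalence the base is fully converted to NH3OH+; total volume = 0.06257 L, so [NH3OH+] = 0.009555/0.06257 = 0.1527 M.
Ka(NH3OH+) = Kw/Kb = 1.0e-14 / 1.1 x 10^-8 = 9.09e-7.
[H^+] = sqrt(Ka x [NH3OH+]) = sqrt(9.09e-7 x 0.1527) = 0.000373 M.
pH = -log(0.000373) = 3.43.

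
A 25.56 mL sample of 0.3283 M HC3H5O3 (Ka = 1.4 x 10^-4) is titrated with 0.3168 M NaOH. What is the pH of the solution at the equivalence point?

8.53

n(HC3H5O3) = 0.3283 x 0.02556 = 0.008391 mol; V(NaOH) at equivalence = 0.008391/0.3168 = 0.02649 L.
At equivalence all the acid is converted to C3H5O3-; total volume = 0.02556 + 0.02649 = 0.05205 L, so [C3H5O3-] = 0.008391/0.05205 = 0.1612 M.
Kb = Kw/Ka = 1.0e-14 / 1.4 x 10^-4 = 7.14e-11.
[OH^-] = sqrt(Kb x [C3H5O3-]) = sqrt(7.14e-11 x 0.1612) = 3.39e-6 M.
pOH = 5.47, so pH = 14.00 - 5.47 = 8.53.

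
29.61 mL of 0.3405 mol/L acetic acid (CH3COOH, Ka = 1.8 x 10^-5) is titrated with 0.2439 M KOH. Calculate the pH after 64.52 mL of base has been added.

n(acid) = 0.3405 x 0.02961 = 0.01008 mol; n(KOH) added = 0.2439 x 0.06452 = 0.01574 mol.
Base is in excess by 0.01574 - 0.01008 = 0.005654 mol in a total volume of 0.09413 L.
[OH^-] = 0.005654/0.09413 = 0.06007 M, so pOH = 1.22 and pH = 14.00 - 1.22 = 12.78.

12.78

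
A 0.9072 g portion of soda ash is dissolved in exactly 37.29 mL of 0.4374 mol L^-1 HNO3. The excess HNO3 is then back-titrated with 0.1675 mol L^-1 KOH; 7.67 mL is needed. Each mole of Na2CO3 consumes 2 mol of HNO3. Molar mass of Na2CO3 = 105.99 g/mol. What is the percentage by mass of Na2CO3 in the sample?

Total n(HNO3) added = 0.4374 x 0.03729 = 0.01631 mol.
n(KOH) used = 0.1675 x 0.007670 = 0.001285 mol, which equals the excess n(HNO3).
So n(HNO3) consumed by the sample = 0.01631 - 0.001285 = 0.01503 mol.
n(Na2CO3) = 0.01503 / 2 = 0.007513 mol.
mass Na2CO3 = 0.007513 x 105.99 = 0.7963 g, so %Na2CO3 = 0.7963/0.9072 x 100 = 87.8%.

87.8%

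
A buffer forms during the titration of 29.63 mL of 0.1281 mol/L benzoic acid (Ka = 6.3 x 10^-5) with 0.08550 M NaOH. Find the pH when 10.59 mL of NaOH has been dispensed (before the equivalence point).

Initial n(C6H5COOH) = 0.1281 x 0.02963 = 0.003796 mol.
n(NaOH) added = 0.08550 x 0.01059 = 0.0009054 mol, converting that many moles of C6H5COOH to C6H5COO-.
Remaining n(C6H5COOH) = 0.002890 mol; n(C6H5COO-) = 0.0009054 mol.
By Henderson-Hasselbalch, pH = pKa + log([A^-]/[HA]) = 4.20 + log(0.0009054/0.002890) = 4.20 + (-0.50) = 3.70.

3.70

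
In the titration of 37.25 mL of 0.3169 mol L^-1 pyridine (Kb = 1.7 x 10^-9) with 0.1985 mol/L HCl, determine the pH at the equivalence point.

n(C5H5N) = 0.3169 x 0.03725 = 0.01180 mol; V(HCl) at equivalence = 0.01180/0.1985 = 0.05947 L.
At equivalence the base is fully converted to C5H5NH+; total volume = 0.09672 L, so [C5H5NH+] = 0.01180/0.09672 = 0.1221 M.
Ka(C5H5NH+) = Kw/Kb = 1.0e-14 / 1.7 x 10^-9 = 5.88e-6.
[H^+] = sqrt(Ka x [C5H5NH+]) = sqrt(5.88e-6 x 0.1221) = 0.000847 M.
pH = -log(0.000847) = 3.07.

3.07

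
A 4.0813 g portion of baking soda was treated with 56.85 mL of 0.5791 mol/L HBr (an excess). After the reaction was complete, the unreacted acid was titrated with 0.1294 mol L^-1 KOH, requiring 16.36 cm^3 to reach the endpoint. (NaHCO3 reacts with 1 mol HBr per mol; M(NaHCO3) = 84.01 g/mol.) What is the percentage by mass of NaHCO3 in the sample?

63.4%

Total n(HBr) added = 0.5791 x 0.05685 = 0.03292 mol.
n(KOH) used = 0.1294 x 0.01636 = 0.002117 mol, which equals the excess n(HBr).
So n(HBr) consumed by the sample = 0.03292 - 0.002117 = 0.03080 mol.
n(NaHCO3) = 0.03080 / 1 = 0.03080 mol.
mass NaHCO3 = 0.03080 x 84.01 = 2.588 g, so %NaHCO3 = 2.588/4.0813 x 100 = 63.4%.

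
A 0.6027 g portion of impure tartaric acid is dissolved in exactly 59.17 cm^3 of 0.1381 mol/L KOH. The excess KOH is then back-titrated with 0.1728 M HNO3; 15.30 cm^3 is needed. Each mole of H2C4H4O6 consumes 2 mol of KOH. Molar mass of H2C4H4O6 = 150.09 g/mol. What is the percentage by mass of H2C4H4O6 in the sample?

68.8%

Total n(KOH) added = 0.1381 x 0.05917 = 0.008171 mol.
n(HNO3) used = 0.1728 x 0.01530 = 0.002644 mol, which equals the excess n(KOH).
So n(KOH) consumed by the sample = 0.008171 - 0.002644 = 0.005528 mol.
n(H2C4H4O6) = 0.005528 / 2 = 0.002764 mol.
mass H2C4H4O6 = 0.002764 x 150.09 = 0.4148 g, so %H2C4H4O6 = 0.4148/0.6027 x 100 = 68.8%.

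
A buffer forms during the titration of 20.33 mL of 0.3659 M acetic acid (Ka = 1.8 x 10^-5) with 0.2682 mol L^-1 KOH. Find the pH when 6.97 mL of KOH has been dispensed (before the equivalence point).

4.27

Initial n(CH3COOH) = 0.3659 x 0.02033 = 0.007439 mol.
n(KOH) added = 0.2682 x 0.006970 = 0.001869 mol, converting that many moles of CH3COOH to CH3COO-.
Remaining n(CH3COOH) = 0.005569 mol; n(CH3COO-) = 0.001869 mol.
By Henderson-Hasselbalch, pH = pKa + log([A^-]/[HA]) = 4.74 + log(0.001869/0.005569) = 4.74 + (-0.47) = 4.27.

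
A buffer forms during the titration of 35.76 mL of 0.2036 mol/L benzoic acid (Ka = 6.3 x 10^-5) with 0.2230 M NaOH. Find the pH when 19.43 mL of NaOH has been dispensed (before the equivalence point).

Initial n(C6H5COOH) = 0.2036 x 0.03576 = 0.007281 mol.
n(NaOH) added = 0.2230 x 0.01943 = 0.004333 mol, converting that many moles of C6H5COOH to C6H5COO-.
Remaining n(C6H5COOH) = 0.002948 mol; n(C6H5COO-) = 0.004333 mol.
By Henderson-Hasselbalch, pH = pKa + log([A^-]/[HA]) = 4.20 + log(0.004333/0.002948) = 4.20 + (+0.17) = 4.37.

4.37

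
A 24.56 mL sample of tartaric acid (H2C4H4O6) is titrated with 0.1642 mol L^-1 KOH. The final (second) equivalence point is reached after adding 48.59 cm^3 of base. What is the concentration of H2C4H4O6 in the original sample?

n(KOH) = 0.1642 x 0.04859 = 0.007978 mol.
At the final (second) equivalence point, 2 mol OH^- react per mol H2C4H4O6, so n(H2C4H4O6) = 0.007978 / 2 = 0.003989 mol.
[H2C4H4O6] = 0.003989 / 0.02456 L = 0.162 M.

0.162 M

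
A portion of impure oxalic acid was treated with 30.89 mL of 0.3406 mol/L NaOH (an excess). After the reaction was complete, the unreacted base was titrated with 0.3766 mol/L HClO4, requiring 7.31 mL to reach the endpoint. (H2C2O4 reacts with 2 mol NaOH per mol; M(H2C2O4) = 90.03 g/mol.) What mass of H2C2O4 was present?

Total n(NaOH) added = 0.3406 x 0.03089 = 0.01052 mol.
n(HClO4) used = 0.3766 x 0.007310 = 0.002753 mol, which equals the excess n(NaOH).
So n(NaOH) consumed by the sample = 0.01052 - 0.002753 = 0.007768 mol.
n(H2C2O4) = 0.007768 / 2 = 0.003884 mol.
mass = 0.003884 mol x 90.03 g/mol = 0.350 g.

0.350 g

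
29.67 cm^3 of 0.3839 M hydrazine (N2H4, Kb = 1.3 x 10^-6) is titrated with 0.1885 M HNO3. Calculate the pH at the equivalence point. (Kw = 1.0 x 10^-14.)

n(N2H4) = 0.3839 x 0.02967 = 0.01139 mol; V(HNO3) at equivalence = 0.01139/0.1885 = 0.06043 L.
At equivalence the base is fully converted to N2H5+; total volume = 0.09010 L, so [N2H5+] = 0.01139/0.09010 = 0.1264 M.
Ka(N2H5+) = Kw/Kb = 1.0e-14 / 1.3 x 10^-6 = 7.69e-9.
[H^+] = sqrt(Ka x [N2H5+]) = sqrt(7.69e-9 x 0.1264) = 3.12e-5 M.
pH = -log(3.12e-5) = 4.51.

4.51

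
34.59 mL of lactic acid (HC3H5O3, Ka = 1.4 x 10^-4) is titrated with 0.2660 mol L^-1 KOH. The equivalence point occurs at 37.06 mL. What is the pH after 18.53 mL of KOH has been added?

3.85

18.53 mL is exactly half the equivalence volume (37.06/2), i.e. the half-equivalence point.
There, n(HA) = n(A^-), so pH = pKa = -log(1.4 x 10^-4) = 3.85.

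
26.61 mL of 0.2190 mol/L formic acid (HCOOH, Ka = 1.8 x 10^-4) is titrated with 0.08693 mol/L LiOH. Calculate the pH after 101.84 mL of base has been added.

12.37

n(acid) = 0.2190 x 0.02661 = 0.005828 mol; n(LiOH) added = 0.08693 x 0.1018 = 0.008853 mol.
Base is in excess by 0.008853 - 0.005828 = 0.003025 mol in a total volume of 0.1284 L.
[OH^-] = 0.003025/0.1284 = 0.02355 M, so pOH = 1.63 and pH = 14.00 - 1.63 = 12.37.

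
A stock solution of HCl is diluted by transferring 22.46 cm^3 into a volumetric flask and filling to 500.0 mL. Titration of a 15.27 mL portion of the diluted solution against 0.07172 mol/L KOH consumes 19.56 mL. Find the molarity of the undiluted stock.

2.05 M

n(KOH) = 0.07172 x 0.01956 = 0.001403 mol.
n(HCl) in the aliquot = 0.001403 mol.
[diluted HCl] = 0.001403 / 0.01527 = 0.09187 M.
Dilution factor = 500.0/22.46 = 22.26, so [stock] = 0.09187 x 22.26 = 2.05 M.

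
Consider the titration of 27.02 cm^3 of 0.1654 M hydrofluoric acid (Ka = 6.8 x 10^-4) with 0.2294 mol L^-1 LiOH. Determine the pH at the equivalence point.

n(HF) = 0.1654 x 0.02702 = 0.004469 mol; V(LiOH) at equivalence = 0.004469/0.2294 = 0.01948 L.
At equivalence all the acid is converted to F-; total volume = 0.02702 + 0.01948 = 0.04650 L, so [F-] = 0.004469/0.04650 = 0.09611 M.
Kb = Kw/Ka = 1.0e-14 / 6.8 x 10^-4 = 1.47e-11.
[OH^-] = sqrt(Kb x [F-]) = sqrt(1.47e-11 x 0.09611) = 1.19e-6 M.
pOH = 5.92, so pH = 14.00 - 5.92 = 8.08.

8.08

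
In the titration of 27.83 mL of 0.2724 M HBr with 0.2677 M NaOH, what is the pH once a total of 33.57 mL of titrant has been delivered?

n(acid) = 0.2724 x 0.02783 = 0.007581 mol; n(NaOH) added = 0.2677 x 0.03357 = 0.008987 mol.
Base is in excess by 0.008987 - 0.007581 = 0.001406 mol in a total volume of 0.06140 L.
[OH^-] = 0.001406/0.06140 = 0.02290 M, so pOH = 1.64 and pH = 14.00 - 1.64 = 12.36.

12.36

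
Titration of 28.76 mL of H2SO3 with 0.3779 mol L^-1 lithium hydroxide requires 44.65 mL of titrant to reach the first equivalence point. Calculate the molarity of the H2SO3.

n(LiOH) = 0.3779 x 0.04465 = 0.01687 mol.
At the first equivalence point, 1 mol OH^- react per mol H2SO3, so n(H2SO3) = 0.01687 / 1 = 0.01687 mol.
[H2SO3] = 0.01687 / 0.02876 L = 0.587 M.

0.587 M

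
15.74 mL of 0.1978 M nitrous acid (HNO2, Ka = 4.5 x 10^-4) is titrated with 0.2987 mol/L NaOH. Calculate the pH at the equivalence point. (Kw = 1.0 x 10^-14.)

n(HNO2) = 0.1978 x 0.01574 = 0.003113 mol; V(NaOH) at equivalence = 0.003113/0.2987 = 0.01042 L.
At equivalence all the acid is converted to NO2-; total volume = 0.01574 + 0.01042 = 0.02616 L, so [NO2-] = 0.003113/0.02616 = 0.1190 M.
Kb = Kw/Ka = 1.0e-14 / 4.5 x 10^-4 = 2.22e-11.
[OH^-] = sqrt(Kb x [NO2-]) = sqrt(2.22e-11 x 0.1190) = 1.63e-6 M.
pOH = 5.79, so pH = 14.00 - 5.79 = 8.21.

8.21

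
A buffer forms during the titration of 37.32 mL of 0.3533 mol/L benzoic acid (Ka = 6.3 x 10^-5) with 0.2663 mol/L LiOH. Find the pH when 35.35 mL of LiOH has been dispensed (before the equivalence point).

Initial n(C6H5COOH) = 0.3533 x 0.03732 = 0.01319 mol.
n(LiOH) added = 0.2663 x 0.03535 = 0.009414 mol, converting that many moles of C6H5COOH to C6H5COO-.
Remaining n(C6H5COOH) = 0.003771 mol; n(C6H5COO-) = 0.009414 mol.
By Henderson-Hasselbalch, pH = pKa + log([A^-]/[HA]) = 4.20 + log(0.009414/0.003771) = 4.20 + (+0.40) = 4.60.

4.60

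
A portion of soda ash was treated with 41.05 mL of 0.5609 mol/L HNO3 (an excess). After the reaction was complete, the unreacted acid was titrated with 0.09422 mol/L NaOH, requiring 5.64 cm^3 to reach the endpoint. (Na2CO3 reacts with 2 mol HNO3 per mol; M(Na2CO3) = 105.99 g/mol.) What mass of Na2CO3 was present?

Total n(HNO3) added = 0.5609 x 0.04105 = 0.02302 mol.
n(NaOH) used = 0.09422 x 0.005640 = 0.0005314 mol, which equals the excess n(HNO3).
So n(HNO3) consumed by the sample = 0.02302 - 0.0005314 = 0.02249 mol.
n(Na2CO3) = 0.02249 / 2 = 0.01125 mol.
mass = 0.01125 mol x 105.99 g/mol = 1.19 g.

1.19 g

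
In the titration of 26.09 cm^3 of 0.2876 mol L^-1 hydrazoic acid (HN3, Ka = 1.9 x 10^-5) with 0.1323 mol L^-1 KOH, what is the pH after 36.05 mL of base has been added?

4.96

Initial n(HN3) = 0.2876 x 0.02609 = 0.007503 mol.
n(KOH) added = 0.1323 x 0.03605 = 0.004769 mol, converting that many moles of HN3 to N3-.
Remaining n(HN3) = 0.002734 mol; n(N3-) = 0.004769 mol.
By Henderson-Hasselbalch, pH = pKa + log([A^-]/[HA]) = 4.72 + log(0.004769/0.002734) = 4.72 + (+0.24) = 4.96.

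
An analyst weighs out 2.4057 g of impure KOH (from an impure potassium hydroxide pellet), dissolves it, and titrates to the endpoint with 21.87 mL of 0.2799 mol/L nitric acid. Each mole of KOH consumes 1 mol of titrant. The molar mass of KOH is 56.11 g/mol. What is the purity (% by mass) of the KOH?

n(HNO3) = 0.2799 x 0.02187 = 0.006121 mol.
n(KOH) = 0.006121 / 1 = 0.006121 mol.
mass of KOH = 0.006121 x 56.11 = 0.3435 g.
% purity = 0.3435 / 2.4057 x 100 = 14.3%.

14.3%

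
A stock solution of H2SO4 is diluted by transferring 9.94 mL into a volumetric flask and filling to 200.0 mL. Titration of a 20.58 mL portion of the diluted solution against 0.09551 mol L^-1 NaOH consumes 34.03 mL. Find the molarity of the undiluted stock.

1.59 M

n(NaOH) = 0.09551 x 0.03403 = 0.003250 mol.
n(H2SO4) in the aliquot = 0.003250 x 1/2 = 0.001625 mol.
[diluted H2SO4] = 0.001625 / 0.02058 = 0.07897 M.
Dilution factor = 200.0/9.940 = 20.12, so [stock] = 0.07897 x 20.12 = 1.59 M.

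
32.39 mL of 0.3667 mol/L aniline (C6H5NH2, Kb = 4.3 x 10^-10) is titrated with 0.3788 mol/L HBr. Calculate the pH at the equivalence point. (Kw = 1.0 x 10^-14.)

2.68

n(C6H5NH2) = 0.3667 x 0.03239 = 0.01188 mol; V(HBr) at equivalence = 0.01188/0.3788 = 0.03136 L.
At equivalence the base is fully converted to C6H5NH3+; total volume = 0.06375 L, so [C6H5NH3+] = 0.01188/0.06375 = 0.1863 M.
Ka(C6H5NH3+) = Kw/Kb = 1.0e-14 / 4.3 x 10^-10 = 2.33e-5.
[H^+] = sqrt(Ka x [C6H5NH3+]) = sqrt(2.33e-5 x 0.1863) = 0.00208 M.
pH = -log(0.00208) = 2.68.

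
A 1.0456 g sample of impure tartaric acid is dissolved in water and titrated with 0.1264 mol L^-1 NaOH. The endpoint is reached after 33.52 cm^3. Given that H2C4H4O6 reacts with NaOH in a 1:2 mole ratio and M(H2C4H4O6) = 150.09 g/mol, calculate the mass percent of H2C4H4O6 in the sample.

n(NaOH) = 0.1264 x 0.03352 = 0.004237 mol.
n(H2C4H4O6) = 0.004237 / 2 = 0.002118 mol.
mass of H2C4H4O6 = 0.002118 x 150.09 = 0.3180 g.
% purity = 0.3180 / 1.0456 x 100 = 30.4%.

30.4%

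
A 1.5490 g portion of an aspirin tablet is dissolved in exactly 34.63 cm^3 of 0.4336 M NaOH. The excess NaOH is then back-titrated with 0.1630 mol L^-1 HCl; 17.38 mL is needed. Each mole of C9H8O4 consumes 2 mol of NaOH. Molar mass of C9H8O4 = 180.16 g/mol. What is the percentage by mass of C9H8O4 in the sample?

70.8%

Total n(NaOH) added = 0.4336 x 0.03463 = 0.01502 mol.
n(HCl) used = 0.1630 x 0.01738 = 0.002833 mol, which equals the excess n(NaOH).
So n(NaOH) consumed by the sample = 0.01502 - 0.002833 = 0.01218 mol.
n(C9H8O4) = 0.01218 / 2 = 0.006091 mol.
mass C9H8O4 = 0.006091 x 180.16 = 1.097 g, so %C9H8O4 = 1.097/1.5490 x 100 = 70.8%.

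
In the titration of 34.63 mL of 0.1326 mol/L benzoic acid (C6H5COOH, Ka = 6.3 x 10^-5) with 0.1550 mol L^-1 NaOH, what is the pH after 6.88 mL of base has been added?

3.68

Initial n(C6H5COOH) = 0.1326 x 0.03463 = 0.004592 mol.
n(NaOH) added = 0.1550 x 0.006880 = 0.001066 mol, converting that many moles of C6H5COOH to C6H5COO-.
Remaining n(C6H5COOH) = 0.003526 mol; n(C6H5COO-) = 0.001066 mol.
By Henderson-Hasselbalch, pH = pKa + log([A^-]/[HA]) = 4.20 + log(0.001066/0.003526) = 4.20 + (-0.52) = 3.68.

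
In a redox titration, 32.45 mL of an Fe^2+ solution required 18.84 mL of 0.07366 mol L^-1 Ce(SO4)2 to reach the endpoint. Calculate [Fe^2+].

n(Ce(SO4)2) = 0.07366 x 0.01884 = 0.001388 mol.
From the balanced equation, 1 mol Ce(SO4)2 reacts with 1 mol Fe^2+, so n(Fe^2+) = 0.001388 x 1/1 = 0.001388 mol.
[Fe^2+] = 0.001388 / 0.03245 L = 0.0428 M.

0.0428 M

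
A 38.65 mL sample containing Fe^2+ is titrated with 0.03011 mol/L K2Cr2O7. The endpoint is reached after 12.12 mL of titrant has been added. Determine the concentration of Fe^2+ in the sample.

n(K2Cr2O7) = 0.03011 x 0.01212 = 0.0003649 mol.
From the balanced equation, 1 mol K2Cr2O7 reacts with 6 mol Fe^2+, so n(Fe^2+) = 0.0003649 x 6/1 = 0.002190 mol.
[Fe^2+] = 0.002190 / 0.03865 L = 0.0567 M.

0.0567 M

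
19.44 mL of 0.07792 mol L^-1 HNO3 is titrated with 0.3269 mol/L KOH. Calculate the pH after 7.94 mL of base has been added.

n(acid) = 0.07792 x 0.01944 = 0.001515 mol; n(KOH) added = 0.3269 x 0.007940 = 0.002596 mol.
Base is in excess by 0.002596 - 0.001515 = 0.001081 mol in a total volume of 0.02738 L.
[OH^-] = 0.001081/0.02738 = 0.03947 M, so pOH = 1.40 and pH = 14.00 - 1.40 = 12.60.

12.60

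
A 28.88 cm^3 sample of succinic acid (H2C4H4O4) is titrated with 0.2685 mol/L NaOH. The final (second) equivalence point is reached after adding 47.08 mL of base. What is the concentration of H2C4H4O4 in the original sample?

n(NaOH) = 0.2685 x 0.04708 = 0.01264 mol.
At the final (second) equivalence point, 2 mol OH^- react per mol H2C4H4O4, so n(H2C4H4O4) = 0.01264 / 2 = 0.006320 mol.
[H2C4H4O4] = 0.006320 / 0.02888 L = 0.219 M.

0.219 M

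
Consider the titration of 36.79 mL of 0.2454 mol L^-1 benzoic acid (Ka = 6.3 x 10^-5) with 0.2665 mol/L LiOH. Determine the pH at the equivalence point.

8.65

n(C6H5COOH) = 0.2454 x 0.03679 = 0.009028 mol; V(LiOH) at equivalence = 0.009028/0.2665 = 0.03388 L.
At equivalence all the acid is converted to C6H5COO-; total volume = 0.03679 + 0.03388 = 0.07067 L, so [C6H5COO-] = 0.009028/0.07067 = 0.1278 M.
Kb = Kw/Ka = 1.0e-14 / 6.3 x 10^-5 = 1.59e-10.
[OH^-] = sqrt(Kb x [C6H5COO-]) = sqrt(1.59e-10 x 0.1278) = 4.50e-6 M.
pOH = 5.35, so pH = 14.00 - 5.35 = 8.65.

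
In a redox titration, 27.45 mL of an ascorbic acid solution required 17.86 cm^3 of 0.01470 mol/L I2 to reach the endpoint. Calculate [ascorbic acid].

n(I2) = 0.01470 x 0.01786 = 0.0002625 mol.
From the balanced equation, 1 mol I2 reacts with 1 mol ascorbic acid, so n(ascorbic acid) = 0.0002625 x 1/1 = 0.0002625 mol.
[ascorbic acid] = 0.0002625 / 0.02745 L = 0.00956 M.

0.00956 M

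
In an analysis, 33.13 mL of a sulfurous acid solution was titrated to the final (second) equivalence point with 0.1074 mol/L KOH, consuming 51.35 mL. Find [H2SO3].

0.0832 M

n(KOH) = 0.1074 x 0.05135 = 0.005515 mol.
At the final (second) equivalence point, 2 mol OH^- react per mol H2SO3, so n(H2SO3) = 0.005515 / 2 = 0.002757 mol.
[H2SO3] = 0.002757 / 0.03313 L = 0.0832 M.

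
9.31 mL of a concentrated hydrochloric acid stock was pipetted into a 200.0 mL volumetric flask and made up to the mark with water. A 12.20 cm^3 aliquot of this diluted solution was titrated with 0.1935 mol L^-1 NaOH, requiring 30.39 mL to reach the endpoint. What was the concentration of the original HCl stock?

10.4 M

n(NaOH) = 0.1935 x 0.03039 = 0.005880 mol.
n(HCl) in the aliquot = 0.005880 mol.
[diluted HCl] = 0.005880 / 0.01220 = 0.4820 M.
Dilution factor = 200.0/9.310 = 21.48, so [stock] = 0.4820 x 21.48 = 10.4 M.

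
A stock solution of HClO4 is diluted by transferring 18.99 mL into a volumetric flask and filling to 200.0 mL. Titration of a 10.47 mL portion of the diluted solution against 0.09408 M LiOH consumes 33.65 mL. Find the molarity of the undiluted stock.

n(LiOH) = 0.09408 x 0.03365 = 0.003166 mol.
n(HClO4) in the aliquot = 0.003166 mol.
[diluted HClO4] = 0.003166 / 0.01047 = 0.3024 M.
Dilution factor = 200.0/18.99 = 10.53, so [stock] = 0.3024 x 10.53 = 3.18 M.

3.18 M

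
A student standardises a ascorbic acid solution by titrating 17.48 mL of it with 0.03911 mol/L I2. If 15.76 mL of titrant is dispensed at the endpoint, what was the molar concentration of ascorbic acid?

0.0353 M

n(I2) = 0.03911 x 0.01576 = 0.0006164 mol.
From the balanced equation, 1 mol I2 reacts with 1 mol ascorbic acid, so n(ascorbic acid) = 0.0006164 x 1/1 = 0.0006164 mol.
[ascorbic acid] = 0.0006164 / 0.01748 L = 0.0353 M.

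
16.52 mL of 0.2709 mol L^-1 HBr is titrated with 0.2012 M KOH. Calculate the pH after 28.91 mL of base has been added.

12.47

n(acid) = 0.2709 x 0.01652 = 0.004475 mol; n(KOH) added = 0.2012 x 0.02891 = 0.005817 mol.
Base is in excess by 0.005817 - 0.004475 = 0.001341 mol in a total volume of 0.04543 L.
[OH^-] = 0.001341/0.04543 = 0.02953 M, so pOH = 1.53 and pH = 14.00 - 1.53 = 12.47.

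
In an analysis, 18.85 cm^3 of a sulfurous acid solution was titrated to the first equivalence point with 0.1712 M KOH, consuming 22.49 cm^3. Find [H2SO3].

n(KOH) = 0.1712 x 0.02249 = 0.003850 mol.
At the first equivalence point, 1 mol OH^- react per mol H2SO3, so n(H2SO3) = 0.003850 / 1 = 0.003850 mol.
[H2SO3] = 0.003850 / 0.01885 L = 0.204 M.

0.204 M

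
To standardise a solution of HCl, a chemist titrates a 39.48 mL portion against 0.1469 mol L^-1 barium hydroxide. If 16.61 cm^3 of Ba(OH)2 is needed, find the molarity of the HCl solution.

n(Ba(OH)2) delivered = 0.1469 x 0.01661 = 0.002440 mol.
The reaction is 2 HCl + 1 Ba(OH)2, so n(HCl) = 0.002440 x 2/1 = 0.004880 mol.
[HCl] = 0.004880 mol / 0.03948 L = 0.124 M.

0.124 M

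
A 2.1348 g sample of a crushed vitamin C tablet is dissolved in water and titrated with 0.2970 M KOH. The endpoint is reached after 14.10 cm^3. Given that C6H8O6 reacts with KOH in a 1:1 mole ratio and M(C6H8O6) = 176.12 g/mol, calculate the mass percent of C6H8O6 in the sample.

34.5%

n(KOH) = 0.2970 x 0.01410 = 0.004188 mol.
n(C6H8O6) = 0.004188 / 1 = 0.004188 mol.
mass of C6H8O6 = 0.004188 x 176.12 = 0.7375 g.
% purity = 0.7375 / 2.1348 x 100 = 34.5%.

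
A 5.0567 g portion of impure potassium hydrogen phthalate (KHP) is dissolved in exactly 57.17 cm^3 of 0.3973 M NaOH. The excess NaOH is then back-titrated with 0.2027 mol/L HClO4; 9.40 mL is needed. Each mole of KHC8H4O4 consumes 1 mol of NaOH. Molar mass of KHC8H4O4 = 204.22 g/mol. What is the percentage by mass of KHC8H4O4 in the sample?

Total n(NaOH) added = 0.3973 x 0.05717 = 0.02271 mol.
n(HClO4) used = 0.2027 x 0.009400 = 0.001905 mol, which equals the excess n(NaOH).
So n(NaOH) consumed by the sample = 0.02271 - 0.001905 = 0.02081 mol.
n(KHC8H4O4) = 0.02081 / 1 = 0.02081 mol.
mass KHC8H4O4 = 0.02081 x 204.22 = 4.249 g, so %KHC8H4O4 = 4.249/5.0567 x 100 = 84.0%.

84.0%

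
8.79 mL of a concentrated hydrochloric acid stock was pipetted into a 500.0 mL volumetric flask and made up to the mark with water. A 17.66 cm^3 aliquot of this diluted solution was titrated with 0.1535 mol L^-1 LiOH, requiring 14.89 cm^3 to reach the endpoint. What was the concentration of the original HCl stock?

n(LiOH) = 0.1535 x 0.01489 = 0.002286 mol.
n(HCl) in the aliquot = 0.002286 mol.
[diluted HCl] = 0.002286 / 0.01766 = 0.1294 M.
Dilution factor = 500.0/8.790 = 56.88, so [stock] = 0.1294 x 56.88 = 7.36 M.

7.36 M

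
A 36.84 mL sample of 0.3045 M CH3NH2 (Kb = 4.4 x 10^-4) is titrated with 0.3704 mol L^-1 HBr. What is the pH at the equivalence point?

n(CH3NH2) = 0.3045 x 0.03684 = 0.01122 mol; V(HBr) at equivalence = 0.01122/0.3704 = 0.03029 L.
At equivalence the base is fully converted to CH3NH3+; total volume = 0.06713 L, so [CH3NH3+] = 0.01122/0.06713 = 0.1671 M.
Ka(CH3NH3+) = Kw/Kb = 1.0e-14 / 4.4 x 10^-4 = 2.27e-11.
[H^+] = sqrt(Ka x [CH3NH3+]) = sqrt(2.27e-11 x 0.1671) = 1.95e-6 M.
pH = -log(1.95e-6) = 5.71.

5.71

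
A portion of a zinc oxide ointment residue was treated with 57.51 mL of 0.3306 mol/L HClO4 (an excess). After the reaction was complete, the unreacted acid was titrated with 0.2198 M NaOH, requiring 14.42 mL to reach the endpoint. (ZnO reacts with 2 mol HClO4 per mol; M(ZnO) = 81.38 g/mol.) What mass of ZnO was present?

0.645 g

Total n(HClO4) added = 0.3306 x 0.05751 = 0.01901 mol.
n(NaOH) used = 0.2198 x 0.01442 = 0.003170 mol, which equals the excess n(HClO4).
So n(HClO4) consumed by the sample = 0.01901 - 0.003170 = 0.01584 mol.
n(ZnO) = 0.01584 / 2 = 0.007922 mol.
mass = 0.007922 mol x 81.38 g/mol = 0.645 g.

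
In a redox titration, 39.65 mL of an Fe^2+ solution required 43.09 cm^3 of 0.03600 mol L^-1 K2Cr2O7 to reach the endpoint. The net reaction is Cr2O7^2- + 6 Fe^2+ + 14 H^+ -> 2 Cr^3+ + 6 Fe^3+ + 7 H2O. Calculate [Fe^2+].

n(K2Cr2O7) = 0.03600 x 0.04309 = 0.001551 mol.
From the balanced equation, 1 mol K2Cr2O7 reacts with 6 mol Fe^2+, so n(Fe^2+) = 0.001551 x 6/1 = 0.009307 mol.
[Fe^2+] = 0.009307 / 0.03965 L = 0.235 M.

0.235 M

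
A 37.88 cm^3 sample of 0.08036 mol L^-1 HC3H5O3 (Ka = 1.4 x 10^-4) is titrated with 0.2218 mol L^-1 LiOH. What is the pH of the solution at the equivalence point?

n(HC3H5O3) = 0.08036 x 0.03788 = 0.003044 mol; V(LiOH) at equivalence = 0.003044/0.2218 = 0.01372 L.
At equivalence all the acid is converted to C3H5O3-; total volume = 0.03788 + 0.01372 = 0.05160 L, so [C3H5O3-] = 0.003044/0.05160 = 0.05899 M.
Kb = Kw/Ka = 1.0e-14 / 1.4 x 10^-4 = 7.14e-11.
[OH^-] = sqrt(Kb x [C3H5O3-]) = sqrt(7.14e-11 x 0.05899) = 2.05e-6 M.
pOH = 5.69, so pH = 14.00 - 5.69 = 8.31.

8.31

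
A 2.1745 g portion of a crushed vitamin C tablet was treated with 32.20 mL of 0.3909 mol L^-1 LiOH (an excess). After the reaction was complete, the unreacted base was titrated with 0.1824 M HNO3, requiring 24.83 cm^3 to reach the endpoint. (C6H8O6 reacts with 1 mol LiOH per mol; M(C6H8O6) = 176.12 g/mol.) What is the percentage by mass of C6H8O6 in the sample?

Total n(LiOH) added = 0.3909 x 0.03220 = 0.01259 mol.
n(HNO3) used = 0.1824 x 0.02483 = 0.004529 mol, which equals the excess n(LiOH).
So n(LiOH) consumed by the sample = 0.01259 - 0.004529 = 0.008058 mol.
n(C6H8O6) = 0.008058 / 1 = 0.008058 mol.
mass C6H8O6 = 0.008058 x 176.12 = 1.419 g, so %C6H8O6 = 1.419/2.1745 x 100 = 65.3%.

65.3%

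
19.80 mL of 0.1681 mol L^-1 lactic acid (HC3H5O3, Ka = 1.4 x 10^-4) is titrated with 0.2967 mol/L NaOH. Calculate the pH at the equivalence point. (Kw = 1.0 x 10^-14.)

n(HC3H5O3) = 0.1681 x 0.01980 = 0.003328 mol; V(NaOH) at equivalence = 0.003328/0.2967 = 0.01122 L.
At equivalence all the acid is converted to C3H5O3-; total volume = 0.01980 + 0.01122 = 0.03102 L, so [C3H5O3-] = 0.003328/0.03102 = 0.1073 M.
Kb = Kw/Ka = 1.0e-14 / 1.4 x 10^-4 = 7.14e-11.
[OH^-] = sqrt(Kb x [C3H5O3-]) = sqrt(7.14e-11 x 0.1073) = 2.77e-6 M.
pOH = 5.56, so pH = 14.00 - 5.56 = 8.44.

8.44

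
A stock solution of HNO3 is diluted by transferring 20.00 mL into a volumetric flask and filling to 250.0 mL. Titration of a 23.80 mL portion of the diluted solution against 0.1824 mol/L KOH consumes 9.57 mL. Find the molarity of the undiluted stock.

0.917 M

n(KOH) = 0.1824 x 0.009570 = 0.001746 mol.
n(HNO3) in the aliquot = 0.001746 mol.
[diluted HNO3] = 0.001746 / 0.02380 = 0.07334 M.
Dilution factor = 250.0/20.00 = 12.50, so [stock] = 0.07334 x 12.50 = 0.917 M.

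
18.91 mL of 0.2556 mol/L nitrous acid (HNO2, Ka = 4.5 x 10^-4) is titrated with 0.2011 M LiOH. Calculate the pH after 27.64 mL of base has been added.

12.19

n(acid) = 0.2556 x 0.01891 = 0.004833 mol; n(LiOH) added = 0.2011 x 0.02764 = 0.005558 mol.
Base is in excess by 0.005558 - 0.004833 = 0.0007250 mol in a total volume of 0.04655 L.
[OH^-] = 0.0007250/0.04655 = 0.01557 M, so pOH = 1.81 and pH = 14.00 - 1.81 = 12.19.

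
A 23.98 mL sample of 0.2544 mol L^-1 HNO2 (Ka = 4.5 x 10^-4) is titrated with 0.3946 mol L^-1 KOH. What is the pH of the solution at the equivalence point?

8.27

n(HNO2) = 0.2544 x 0.02398 = 0.006101 mol; V(KOH) at equivalence = 0.006101/0.3946 = 0.01546 L.
At equivalence all the acid is converted to NO2-; total volume = 0.02398 + 0.01546 = 0.03944 L, so [NO2-] = 0.006101/0.03944 = 0.1547 M.
Kb = Kw/Ka = 1.0e-14 / 4.5 x 10^-4 = 2.22e-11.
[OH^-] = sqrt(Kb x [NO2-]) = sqrt(2.22e-11 x 0.1547) = 1.85e-6 M.
pOH = 5.73, so pH = 14.00 - 5.73 = 8.27.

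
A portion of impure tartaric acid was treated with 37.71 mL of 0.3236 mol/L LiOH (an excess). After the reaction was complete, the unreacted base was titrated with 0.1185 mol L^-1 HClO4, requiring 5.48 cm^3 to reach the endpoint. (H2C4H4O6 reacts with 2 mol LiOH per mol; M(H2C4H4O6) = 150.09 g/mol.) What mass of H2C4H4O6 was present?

Total n(LiOH) added = 0.3236 x 0.03771 = 0.01220 mol.
n(HClO4) used = 0.1185 x 0.005480 = 0.0006494 mol, which equals the excess n(LiOH).
So n(LiOH) consumed by the sample = 0.01220 - 0.0006494 = 0.01155 mol.
n(H2C4H4O6) = 0.01155 / 2 = 0.005777 mol.
mass = 0.005777 mol x 150.09 g/mol = 0.867 g.

0.867 g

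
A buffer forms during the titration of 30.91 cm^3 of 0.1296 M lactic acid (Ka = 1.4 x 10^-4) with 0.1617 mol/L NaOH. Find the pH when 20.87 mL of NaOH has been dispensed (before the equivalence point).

Initial n(HC3H5O3) = 0.1296 x 0.03091 = 0.004006 mol.
n(NaOH) added = 0.1617 x 0.02087 = 0.003375 mol, converting that many moles of HC3H5O3 to C3H5O3-.
Remaining n(HC3H5O3) = 0.0006313 mol; n(C3H5O3-) = 0.003375 mol.
By Henderson-Hasselbalch, pH = pKa + log([A^-]/[HA]) = 3.85 + log(0.003375/0.0006313) = 3.85 + (+0.73) = 4.58.

4.58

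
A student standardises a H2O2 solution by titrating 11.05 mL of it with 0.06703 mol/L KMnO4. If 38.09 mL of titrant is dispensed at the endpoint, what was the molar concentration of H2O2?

0.578 M

n(KMnO4) = 0.06703 x 0.03809 = 0.002553 mol.
From the balanced equation, 2 mol KMnO4 reacts with 5 mol H2O2, so n(H2O2) = 0.002553 x 5/2 = 0.006383 mol.
[H2O2] = 0.006383 / 0.01105 L = 0.578 M.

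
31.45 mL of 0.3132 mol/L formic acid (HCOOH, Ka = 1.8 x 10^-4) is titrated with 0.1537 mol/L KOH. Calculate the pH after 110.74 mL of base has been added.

n(acid) = 0.3132 x 0.03145 = 0.009850 mol; n(KOH) added = 0.1537 x 0.1107 = 0.01702 mol.
Base is in excess by 0.01702 - 0.009850 = 0.007171 mol in a total volume of 0.1422 L.
[OH^-] = 0.007171/0.1422 = 0.05043 M, so pOH = 1.30 and pH = 14.00 - 1.30 = 12.70.

12.70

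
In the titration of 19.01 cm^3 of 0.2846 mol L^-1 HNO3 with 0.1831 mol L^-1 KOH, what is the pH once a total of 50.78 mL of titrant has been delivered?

n(acid) = 0.2846 x 0.01901 = 0.005410 mol; n(KOH) added = 0.1831 x 0.05078 = 0.009298 mol.
Base is in excess by 0.009298 - 0.005410 = 0.003888 mol in a total volume of 0.06979 L.
[OH^-] = 0.003888/0.06979 = 0.05570 M, so pOH = 1.25 and pH = 14.00 - 1.25 = 12.75.

12.75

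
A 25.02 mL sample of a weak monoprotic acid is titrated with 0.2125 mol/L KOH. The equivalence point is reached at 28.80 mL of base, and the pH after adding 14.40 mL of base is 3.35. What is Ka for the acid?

14.40 mL is half of the equivalence volume, so this is the half-equivalence point where [HA] = [A^-].
At half-equivalence pH = pKa, so pKa = 3.35.
Ka = 10^(-3.35) = 4.5 x 10^-4.

4.5 x 10^-4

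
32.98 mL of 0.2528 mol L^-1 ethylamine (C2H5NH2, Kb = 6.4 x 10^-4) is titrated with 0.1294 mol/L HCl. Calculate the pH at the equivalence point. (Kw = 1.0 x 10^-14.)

5.94

n(C2H5NH2) = 0.2528 x 0.03298 = 0.008337 mol; V(HCl) at equivalence = 0.008337/0.1294 = 0.06443 L.
At equivalence the base is fully converted to C2H5NH3+; total volume = 0.09741 L, so [C2H5NH3+] = 0.008337/0.09741 = 0.08559 M.
Ka(C2H5NH3+) = Kw/Kb = 1.0e-14 / 6.4 x 10^-4 = 1.56e-11.
[H^+] = sqrt(Ka x [C2H5NH3+]) = sqrt(1.56e-11 x 0.08559) = 1.16e-6 M.
pH = -log(1.16e-6) = 5.94.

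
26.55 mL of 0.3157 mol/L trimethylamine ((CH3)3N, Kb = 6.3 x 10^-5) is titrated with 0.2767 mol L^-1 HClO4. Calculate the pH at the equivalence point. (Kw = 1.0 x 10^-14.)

n((CH3)3N) = 0.3157 x 0.02655 = 0.008382 mol; V(HClO4) at equivalence = 0.008382/0.2767 = 0.03029 L.
At equivalence the base is fully converted to (CH3)3NH+; total volume = 0.05684 L, so [(CH3)3NH+] = 0.008382/0.05684 = 0.1475 M.
Ka((CH3)3NH+) = Kw/Kb = 1.0e-14 / 6.3 x 10^-5 = 1.59e-10.
[H^+] = sqrt(Ka x [(CH3)3NH+]) = sqrt(1.59e-10 x 0.1475) = 4.84e-6 M.
pH = -log(4.84e-6) = 5.32.

5.32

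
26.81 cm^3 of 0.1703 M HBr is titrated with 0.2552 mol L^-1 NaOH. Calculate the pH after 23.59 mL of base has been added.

12.46

n(acid) = 0.1703 x 0.02681 = 0.004566 mol; n(NaOH) added = 0.2552 x 0.02359 = 0.006020 mol.
Base is in excess by 0.006020 - 0.004566 = 0.001454 mol in a total volume of 0.05040 L.
[OH^-] = 0.001454/0.05040 = 0.02886 M, so pOH = 1.54 and pH = 14.00 - 1.54 = 12.46.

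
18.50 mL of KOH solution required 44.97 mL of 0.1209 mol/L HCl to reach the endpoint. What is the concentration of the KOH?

n(HCl) delivered = 0.1209 x 0.04497 = 0.005437 mol.
For a 1:1 reaction, n(KOH) = 0.005437 mol.
[KOH] = 0.005437 mol / 0.01850 L = 0.294 M.

0.294 M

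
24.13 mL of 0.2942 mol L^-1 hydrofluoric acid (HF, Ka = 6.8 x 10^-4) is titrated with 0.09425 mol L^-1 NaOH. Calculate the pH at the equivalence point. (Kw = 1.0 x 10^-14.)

n(HF) = 0.2942 x 0.02413 = 0.007099 mol; V(NaOH) at equivalence = 0.007099/0.09425 = 0.07532 L.
At equivalence all the acid is converted to F-; total volume = 0.02413 + 0.07532 = 0.09945 L, so [F-] = 0.007099/0.09945 = 0.07138 M.
Kb = Kw/Ka = 1.0e-14 / 6.8 x 10^-4 = 1.47e-11.
[OH^-] = sqrt(Kb x [F-]) = sqrt(1.47e-11 x 0.07138) = 1.02e-6 M.
pOH = 5.99, so pH = 14.00 - 5.99 = 8.01.

8.01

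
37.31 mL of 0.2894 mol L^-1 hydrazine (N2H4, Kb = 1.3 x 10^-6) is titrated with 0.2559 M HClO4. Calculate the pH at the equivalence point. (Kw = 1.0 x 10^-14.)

n(N2H4) = 0.2894 x 0.03731 = 0.01080 mol; V(HClO4) at equivalence = 0.01080/0.2559 = 0.04219 L.
At equivalence the base is fully converted to N2H5+; total volume = 0.07950 L, so [N2H5+] = 0.01080/0.07950 = 0.1358 M.
Ka(N2H5+) = Kw/Kb = 1.0e-14 / 1.3 x 10^-6 = 7.69e-9.
[H^+] = sqrt(Ka x [N2H5+]) = sqrt(7.69e-9 x 0.1358) = 3.23e-5 M.
pH = -log(3.23e-5) = 4.49.

4.49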